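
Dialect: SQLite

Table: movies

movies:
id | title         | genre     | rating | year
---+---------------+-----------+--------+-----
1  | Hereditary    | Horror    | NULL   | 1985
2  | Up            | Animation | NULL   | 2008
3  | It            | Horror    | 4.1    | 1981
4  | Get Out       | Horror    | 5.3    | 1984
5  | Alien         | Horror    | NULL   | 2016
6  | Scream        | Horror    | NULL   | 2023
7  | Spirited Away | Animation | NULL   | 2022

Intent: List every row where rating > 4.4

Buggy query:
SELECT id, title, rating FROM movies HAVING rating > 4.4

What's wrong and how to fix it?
Bug: This is a non-aggregate query (no GROUP BY, no aggregates), so in SQLite the HAVING clause is invalid here; a row-level condition belongs in WHERE

Fix: Use WHERE for row-level filtering

Corrected query:
SELECT id, title, rating FROM movies WHERE rating > 4.4

Result:
id | title   | rating
---+---------+-------
4  | Get Out | 5.3   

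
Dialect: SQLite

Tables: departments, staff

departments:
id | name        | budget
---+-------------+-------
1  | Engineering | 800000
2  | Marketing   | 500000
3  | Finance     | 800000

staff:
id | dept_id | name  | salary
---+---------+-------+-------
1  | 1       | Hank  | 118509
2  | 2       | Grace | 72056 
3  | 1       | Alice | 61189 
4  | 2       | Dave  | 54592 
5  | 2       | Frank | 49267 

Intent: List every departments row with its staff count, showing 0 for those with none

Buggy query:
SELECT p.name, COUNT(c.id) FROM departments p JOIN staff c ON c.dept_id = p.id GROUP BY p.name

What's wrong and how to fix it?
Bug: INNER JOIN drops departments rows that have no matching staff rows

Fix: Switch to LEFT JOIN to retain unmatched parent rows

Corrected query:
SELECT p.name, COUNT(c.id) FROM departments p LEFT JOIN staff c ON c.dept_id = p.id GROUP BY p.name

Result:
name        | COUNT(c.id)
------------+------------
Engineering | 2          
Finance     | 0          
Marketing   | 3          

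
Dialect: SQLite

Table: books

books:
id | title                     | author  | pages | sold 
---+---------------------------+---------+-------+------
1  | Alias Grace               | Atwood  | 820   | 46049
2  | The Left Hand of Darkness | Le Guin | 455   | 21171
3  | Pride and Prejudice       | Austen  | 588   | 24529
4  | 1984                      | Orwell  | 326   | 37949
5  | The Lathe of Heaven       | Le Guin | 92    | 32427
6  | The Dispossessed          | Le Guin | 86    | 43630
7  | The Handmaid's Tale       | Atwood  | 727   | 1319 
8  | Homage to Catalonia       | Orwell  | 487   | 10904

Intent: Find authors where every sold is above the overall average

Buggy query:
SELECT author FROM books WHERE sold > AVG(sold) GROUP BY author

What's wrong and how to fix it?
Bug: AVG() is an aggregate; it can't sit directly in WHERE

Fix: Use a subquery for AVG and a HAVING MIN(...) filter so the condition holds for every row in the group

Corrected query:
SELECT author FROM books GROUP BY author HAVING MIN(sold) > (SELECT AVG(sold) FROM books)

Result:
(no rows)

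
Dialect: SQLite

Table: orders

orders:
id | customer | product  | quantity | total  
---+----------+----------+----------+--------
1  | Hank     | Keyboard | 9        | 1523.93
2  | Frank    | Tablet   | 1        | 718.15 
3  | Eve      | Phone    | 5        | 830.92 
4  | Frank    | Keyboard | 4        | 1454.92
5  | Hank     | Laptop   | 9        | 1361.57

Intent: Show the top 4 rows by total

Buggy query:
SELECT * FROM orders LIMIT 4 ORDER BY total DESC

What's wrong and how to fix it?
Bug: LIMIT must come after ORDER BY

Fix: Swap the clauses: ORDER BY first, then LIMIT

Corrected query:
SELECT * FROM orders ORDER BY total DESC LIMIT 4

Result:
id | customer | product  | quantity | total  
---+----------+----------+----------+--------
1  | Hank     | Keyboard | 9        | 1523.93
4  | Frank    | Keyboard | 4        | 1454.92
5  | Hank     | Laptop   | 9        | 1361.57
3  | Eve      | Phone    | 5        | 830.92 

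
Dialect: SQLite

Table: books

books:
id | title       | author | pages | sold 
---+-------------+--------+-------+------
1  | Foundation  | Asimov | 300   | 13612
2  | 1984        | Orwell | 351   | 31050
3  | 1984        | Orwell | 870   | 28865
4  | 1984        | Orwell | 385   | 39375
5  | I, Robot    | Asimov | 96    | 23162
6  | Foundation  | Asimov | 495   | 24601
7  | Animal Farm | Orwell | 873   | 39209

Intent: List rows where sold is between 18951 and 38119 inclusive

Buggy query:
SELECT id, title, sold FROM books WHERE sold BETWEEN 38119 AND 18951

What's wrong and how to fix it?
Bug: The bounds are reversed; BETWEEN a AND b requires a <= b to match anything

Fix: Write BETWEEN 18951 AND 38119

Corrected query:
SELECT id, title, sold FROM books WHERE sold BETWEEN 18951 AND 38119

Result:
id | title      | sold 
---+------------+------
2  | 1984       | 31050
3  | 1984       | 28865
5  | I, Robot   | 23162
6  | Foundation | 24601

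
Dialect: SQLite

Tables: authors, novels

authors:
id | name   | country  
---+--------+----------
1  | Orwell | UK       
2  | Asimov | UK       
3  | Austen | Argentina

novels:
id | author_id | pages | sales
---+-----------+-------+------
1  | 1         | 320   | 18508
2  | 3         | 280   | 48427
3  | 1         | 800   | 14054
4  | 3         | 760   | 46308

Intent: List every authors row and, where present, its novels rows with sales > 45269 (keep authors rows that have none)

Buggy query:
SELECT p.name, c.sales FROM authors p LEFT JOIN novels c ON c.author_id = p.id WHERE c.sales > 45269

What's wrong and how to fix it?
Bug: Filtering c.sales in WHERE discards the NULL rows produced by LEFT JOIN, turning it into an inner join

Fix: Move the right-table condition into the ON clause so unmatched parents are kept

Corrected query:
SELECT p.name, c.sales FROM authors p LEFT JOIN novels c ON c.author_id = p.id AND c.sales > 45269

Result:
name   | sales
-------+------
Orwell | NULL 
Asimov | NULL 
Austen | 46308
Austen | 48427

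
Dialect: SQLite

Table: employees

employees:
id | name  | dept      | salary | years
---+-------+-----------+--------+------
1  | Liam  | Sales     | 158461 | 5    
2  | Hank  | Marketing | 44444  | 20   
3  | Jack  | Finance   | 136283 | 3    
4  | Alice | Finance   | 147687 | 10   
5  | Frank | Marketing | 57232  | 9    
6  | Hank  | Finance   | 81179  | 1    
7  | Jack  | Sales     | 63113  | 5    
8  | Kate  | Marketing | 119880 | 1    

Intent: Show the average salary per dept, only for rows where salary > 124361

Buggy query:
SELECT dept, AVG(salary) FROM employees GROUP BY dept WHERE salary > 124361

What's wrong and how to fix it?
Bug: Row-level WHERE must come before GROUP BY in the clause order

Fix: Move the WHERE clause before GROUP BY

Corrected query:
SELECT dept, AVG(salary) FROM employees WHERE salary > 124361 GROUP BY dept

Result:
dept    | AVG(salary)
--------+------------
Finance | 141985     
Sales   | 158461     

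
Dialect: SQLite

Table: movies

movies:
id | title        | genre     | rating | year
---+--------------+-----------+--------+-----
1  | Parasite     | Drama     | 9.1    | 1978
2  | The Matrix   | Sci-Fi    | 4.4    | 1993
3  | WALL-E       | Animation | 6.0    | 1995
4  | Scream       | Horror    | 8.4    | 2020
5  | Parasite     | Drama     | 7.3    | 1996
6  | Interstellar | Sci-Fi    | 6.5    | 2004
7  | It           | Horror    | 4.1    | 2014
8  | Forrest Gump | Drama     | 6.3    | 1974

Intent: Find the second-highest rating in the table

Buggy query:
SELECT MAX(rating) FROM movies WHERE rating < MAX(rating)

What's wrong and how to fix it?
Bug: The inner MAX is an aggregate inside WHERE, which is not allowed

Fix: Put the inner MAX in a scalar subquery

Corrected query:
SELECT MAX(rating) FROM movies WHERE rating < (SELECT MAX(rating) FROM movies)

Result:
MAX(rating)
-----------
8.4        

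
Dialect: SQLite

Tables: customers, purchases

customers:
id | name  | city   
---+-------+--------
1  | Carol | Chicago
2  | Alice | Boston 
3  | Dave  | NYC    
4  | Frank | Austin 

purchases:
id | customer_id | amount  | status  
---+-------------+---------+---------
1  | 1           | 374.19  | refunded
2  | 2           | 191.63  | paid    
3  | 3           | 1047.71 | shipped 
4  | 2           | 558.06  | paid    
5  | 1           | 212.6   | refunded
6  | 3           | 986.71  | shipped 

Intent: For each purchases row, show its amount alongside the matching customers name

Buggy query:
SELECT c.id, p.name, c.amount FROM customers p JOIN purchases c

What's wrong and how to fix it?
Bug: Missing join condition: each purchases row is matched to all customers rows instead of just its own

Fix: Specify the join condition linking the foreign key to the parent id

Corrected query:
SELECT c.id, p.name, c.amount FROM customers p JOIN purchases c ON c.customer_id = p.id

Result:
id | name  | amount 
---+-------+--------
1  | Carol | 374.19 
2  | Alice | 191.63 
3  | Dave  | 1047.71
4  | Alice | 558.06 
5  | Carol | 212.6  
6  | Dave  | 986.71 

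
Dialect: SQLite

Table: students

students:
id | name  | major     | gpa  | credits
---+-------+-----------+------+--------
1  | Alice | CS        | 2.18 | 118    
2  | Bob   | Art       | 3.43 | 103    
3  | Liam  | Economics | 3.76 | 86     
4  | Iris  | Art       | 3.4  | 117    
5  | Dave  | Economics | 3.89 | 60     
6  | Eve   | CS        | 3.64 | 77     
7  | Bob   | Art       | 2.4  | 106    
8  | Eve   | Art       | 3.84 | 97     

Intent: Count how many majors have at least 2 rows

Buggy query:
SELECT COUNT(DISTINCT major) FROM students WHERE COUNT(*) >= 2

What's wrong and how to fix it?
Bug: WHERE filters individual rows, not groups, so a group-level COUNT is invalid there

Fix: Group first with HAVING COUNT(*) >= 2, then COUNT the resulting groups

Corrected query:
SELECT COUNT(*) FROM (SELECT major FROM students GROUP BY major HAVING COUNT(*) >= 2)

Result:
COUNT(*)
--------
3       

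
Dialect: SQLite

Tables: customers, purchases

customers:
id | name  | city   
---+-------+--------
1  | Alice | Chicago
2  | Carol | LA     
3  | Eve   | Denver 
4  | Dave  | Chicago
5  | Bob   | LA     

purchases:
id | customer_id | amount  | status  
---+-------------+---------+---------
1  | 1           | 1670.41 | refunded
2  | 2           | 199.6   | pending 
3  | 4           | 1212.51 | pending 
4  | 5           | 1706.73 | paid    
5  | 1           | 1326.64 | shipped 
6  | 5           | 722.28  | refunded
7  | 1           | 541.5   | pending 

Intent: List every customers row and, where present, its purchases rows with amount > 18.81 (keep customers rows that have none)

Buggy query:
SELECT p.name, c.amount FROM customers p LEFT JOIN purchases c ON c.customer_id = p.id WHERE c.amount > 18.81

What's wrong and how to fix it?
Bug: Filtering c.amount in WHERE discards the NULL rows produced by LEFT JOIN, turning it into an inner join

Fix: Put 'c.amount > 18.81' in the JOIN's ON clause instead of WHERE

Corrected query:
SELECT p.name, c.amount FROM customers p LEFT JOIN purchases c ON c.customer_id = p.id AND c.amount > 18.81

Result:
name  | amount 
------+--------
Alice | 541.5  
Alice | 1326.64
Alice | 1670.41
Carol | 199.6  
Eve   | NULL   
Dave  | 1212.51
Bob   | 722.28 
Bob   | 1706.73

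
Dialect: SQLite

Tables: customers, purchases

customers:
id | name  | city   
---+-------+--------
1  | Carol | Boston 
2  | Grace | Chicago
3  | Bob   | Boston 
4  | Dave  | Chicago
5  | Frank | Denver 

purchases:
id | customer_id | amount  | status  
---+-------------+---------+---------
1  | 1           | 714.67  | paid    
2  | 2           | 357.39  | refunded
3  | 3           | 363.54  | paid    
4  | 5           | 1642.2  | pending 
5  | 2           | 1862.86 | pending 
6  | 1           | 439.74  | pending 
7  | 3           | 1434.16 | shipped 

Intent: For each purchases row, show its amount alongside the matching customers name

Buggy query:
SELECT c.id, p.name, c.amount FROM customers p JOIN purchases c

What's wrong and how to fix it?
Bug: JOIN with no ON clause produces a cartesian product; every purchases row pairs with every customers row

Fix: Add ON c.customer_id = p.id to the JOIN

Corrected query:
SELECT c.id, p.name, c.amount FROM customers p JOIN purchases c ON c.customer_id = p.id

Result:
id | name  | amount 
---+-------+--------
1  | Carol | 714.67 
2  | Grace | 357.39 
3  | Bob   | 363.54 
4  | Frank | 1642.2 
5  | Grace | 1862.86
6  | Carol | 439.74 
7  | Bob   | 1434.16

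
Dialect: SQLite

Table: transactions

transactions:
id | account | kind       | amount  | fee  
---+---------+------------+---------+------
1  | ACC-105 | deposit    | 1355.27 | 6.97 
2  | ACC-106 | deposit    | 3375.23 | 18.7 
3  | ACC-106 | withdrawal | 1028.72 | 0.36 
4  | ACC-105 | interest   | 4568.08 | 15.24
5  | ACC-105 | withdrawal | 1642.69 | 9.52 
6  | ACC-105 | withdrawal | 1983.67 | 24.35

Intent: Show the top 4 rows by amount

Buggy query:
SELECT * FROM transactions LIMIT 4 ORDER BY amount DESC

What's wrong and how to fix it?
Bug: ORDER BY cannot follow LIMIT; LIMIT is the final clause

Fix: Sort with ORDER BY, then apply LIMIT

Corrected query:
SELECT * FROM transactions ORDER BY amount DESC LIMIT 4

Result:
id | account | kind       | amount  | fee  
---+---------+------------+---------+------
4  | ACC-105 | interest   | 4568.08 | 15.24
2  | ACC-106 | deposit    | 3375.23 | 18.7 
6  | ACC-105 | withdrawal | 1983.67 | 24.35
5  | ACC-105 | withdrawal | 1642.69 | 9.52 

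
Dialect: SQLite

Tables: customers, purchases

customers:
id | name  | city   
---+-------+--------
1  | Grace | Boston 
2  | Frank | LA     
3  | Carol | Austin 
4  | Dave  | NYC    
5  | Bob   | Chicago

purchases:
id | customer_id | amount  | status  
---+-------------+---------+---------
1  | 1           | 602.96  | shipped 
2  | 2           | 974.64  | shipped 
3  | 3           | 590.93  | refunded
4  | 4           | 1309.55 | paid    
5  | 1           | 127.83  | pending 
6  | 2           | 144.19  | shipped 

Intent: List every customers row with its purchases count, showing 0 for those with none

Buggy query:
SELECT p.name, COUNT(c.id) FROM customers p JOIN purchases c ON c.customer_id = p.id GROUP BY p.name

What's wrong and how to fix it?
Bug: An inner join excludes parents with zero children

Fix: Use LEFT JOIN so parents without children still appear (COUNT(c.id) gives 0)

Corrected query:
SELECT p.name, COUNT(c.id) FROM customers p LEFT JOIN purchases c ON c.customer_id = p.id GROUP BY p.name

Result:
name  | COUNT(c.id)
------+------------
Bob   | 0          
Carol | 1          
Dave  | 1          
Frank | 2          
Grace | 2          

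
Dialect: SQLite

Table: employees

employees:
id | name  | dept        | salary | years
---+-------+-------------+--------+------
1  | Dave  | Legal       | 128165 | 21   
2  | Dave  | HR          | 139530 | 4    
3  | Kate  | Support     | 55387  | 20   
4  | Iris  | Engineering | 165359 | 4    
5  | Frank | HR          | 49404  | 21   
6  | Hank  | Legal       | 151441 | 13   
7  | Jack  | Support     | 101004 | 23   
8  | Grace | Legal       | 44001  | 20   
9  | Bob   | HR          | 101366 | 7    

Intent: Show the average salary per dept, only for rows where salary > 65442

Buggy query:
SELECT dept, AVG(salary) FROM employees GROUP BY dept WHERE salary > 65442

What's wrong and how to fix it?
Bug: Row-level WHERE must come before GROUP BY in the clause order

Fix: Place WHERE between FROM and GROUP BY

Corrected query:
SELECT dept, AVG(salary) FROM employees WHERE salary > 65442 GROUP BY dept

Result:
dept        | AVG(salary)
------------+------------
Engineering | 165359     
HR          | 120448     
Legal       | 139803     
Support     | 101004     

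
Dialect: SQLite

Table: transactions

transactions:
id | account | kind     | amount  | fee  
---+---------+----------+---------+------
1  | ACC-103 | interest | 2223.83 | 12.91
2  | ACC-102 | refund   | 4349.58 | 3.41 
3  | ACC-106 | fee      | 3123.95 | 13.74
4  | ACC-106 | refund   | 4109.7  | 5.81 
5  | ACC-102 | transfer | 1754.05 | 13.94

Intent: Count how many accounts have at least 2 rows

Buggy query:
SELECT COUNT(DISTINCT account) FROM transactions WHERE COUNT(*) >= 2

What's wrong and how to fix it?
Bug: WHERE filters individual rows, not groups, so a group-level COUNT is invalid there

Fix: Use a subquery that GROUPs and filters with HAVING, then count its rows

Corrected query:
SELECT COUNT(*) FROM (SELECT account FROM transactions GROUP BY account HAVING COUNT(*) >= 2)

Result:
COUNT(*)
--------
2       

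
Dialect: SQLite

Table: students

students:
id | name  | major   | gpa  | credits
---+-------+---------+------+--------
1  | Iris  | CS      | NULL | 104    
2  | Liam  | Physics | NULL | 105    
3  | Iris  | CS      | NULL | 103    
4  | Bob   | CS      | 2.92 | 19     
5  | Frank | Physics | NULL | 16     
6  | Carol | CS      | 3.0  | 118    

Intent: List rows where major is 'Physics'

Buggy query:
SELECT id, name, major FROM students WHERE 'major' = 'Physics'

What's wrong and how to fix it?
Bug: Single quotes denote string literals in SQL; the column name is being compared as a constant string

Fix: Remove the quotes around the column name (or use double quotes for an identifier)

Corrected query:
SELECT id, name, major FROM students WHERE major = 'Physics'

Result:
id | name  | major  
---+-------+--------
2  | Liam  | Physics
5  | Frank | Physics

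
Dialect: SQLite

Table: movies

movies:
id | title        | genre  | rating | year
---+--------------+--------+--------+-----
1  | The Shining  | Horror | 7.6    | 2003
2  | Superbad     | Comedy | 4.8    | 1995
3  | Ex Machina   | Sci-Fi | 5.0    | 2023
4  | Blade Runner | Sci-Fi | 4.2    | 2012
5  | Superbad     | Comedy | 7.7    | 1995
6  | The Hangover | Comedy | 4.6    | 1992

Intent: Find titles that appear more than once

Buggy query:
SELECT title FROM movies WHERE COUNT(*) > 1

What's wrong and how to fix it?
Bug: WHERE can't reference COUNT(*); aggregates are computed after WHERE

Fix: GROUP BY title, then filter groups with HAVING COUNT(*) > 1

Corrected query:
SELECT title FROM movies GROUP BY title HAVING COUNT(*) > 1

Result:
title   
--------
Superbad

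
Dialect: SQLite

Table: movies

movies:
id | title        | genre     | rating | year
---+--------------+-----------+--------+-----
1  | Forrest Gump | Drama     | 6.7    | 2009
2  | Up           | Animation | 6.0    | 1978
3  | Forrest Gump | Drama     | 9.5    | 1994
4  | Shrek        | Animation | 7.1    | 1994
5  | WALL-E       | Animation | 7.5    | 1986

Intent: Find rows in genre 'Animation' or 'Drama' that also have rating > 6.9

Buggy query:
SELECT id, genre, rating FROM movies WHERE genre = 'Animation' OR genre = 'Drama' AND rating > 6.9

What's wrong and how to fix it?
Bug: Without parentheses, AND is evaluated before OR, so the rating filter only applies to the 'Drama' branch

Fix: Add parentheses around the OR so the AND applies to both alternatives

Corrected query:
SELECT id, genre, rating FROM movies WHERE (genre = 'Animation' OR genre = 'Drama') AND rating > 6.9

Result:
id | genre     | rating
---+-----------+-------
3  | Drama     | 9.5   
4  | Animation | 7.1   
5  | Animation | 7.5   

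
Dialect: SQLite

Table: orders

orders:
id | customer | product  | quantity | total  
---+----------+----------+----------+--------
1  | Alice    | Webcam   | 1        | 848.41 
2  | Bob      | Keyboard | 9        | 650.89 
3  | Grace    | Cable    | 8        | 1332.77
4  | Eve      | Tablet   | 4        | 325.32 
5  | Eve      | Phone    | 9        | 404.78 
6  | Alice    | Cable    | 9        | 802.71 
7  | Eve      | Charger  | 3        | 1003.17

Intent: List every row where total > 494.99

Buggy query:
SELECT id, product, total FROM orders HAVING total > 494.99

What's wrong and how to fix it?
Bug: HAVING filters the output of aggregation, but this query has no GROUP BY and no aggregate functions, so SQLite rejects it (HAVING clause on a non-aggregate query); the condition here is per row

Fix: Replace HAVING with WHERE since the condition applies to individual rows

Corrected query:
SELECT id, product, total FROM orders WHERE total > 494.99

Result:
id | product  | total  
---+----------+--------
1  | Webcam   | 848.41 
2  | Keyboard | 650.89 
3  | Cable    | 1332.77
6  | Cable    | 802.71 
7  | Charger  | 1003.17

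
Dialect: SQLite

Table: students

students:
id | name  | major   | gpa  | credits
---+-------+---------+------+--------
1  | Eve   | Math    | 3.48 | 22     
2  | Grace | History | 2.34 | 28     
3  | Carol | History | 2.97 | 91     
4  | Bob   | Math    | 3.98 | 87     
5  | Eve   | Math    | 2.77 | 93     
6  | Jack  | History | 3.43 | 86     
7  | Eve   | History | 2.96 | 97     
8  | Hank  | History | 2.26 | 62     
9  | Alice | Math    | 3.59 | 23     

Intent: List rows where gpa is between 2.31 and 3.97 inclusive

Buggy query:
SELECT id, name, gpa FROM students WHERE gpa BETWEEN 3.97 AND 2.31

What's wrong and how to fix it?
Bug: BETWEEN expects the lower bound first; with 3.97 AND 2.31 the range is empty

Fix: Write BETWEEN 2.31 AND 3.97

Corrected query:
SELECT id, name, gpa FROM students WHERE gpa BETWEEN 2.31 AND 3.97

Result:
id | name  | gpa 
---+-------+-----
1  | Eve   | 3.48
2  | Grace | 2.34
3  | Carol | 2.97
5  | Eve   | 2.77
6  | Jack  | 3.43
7  | Eve   | 2.96
9  | Alice | 3.59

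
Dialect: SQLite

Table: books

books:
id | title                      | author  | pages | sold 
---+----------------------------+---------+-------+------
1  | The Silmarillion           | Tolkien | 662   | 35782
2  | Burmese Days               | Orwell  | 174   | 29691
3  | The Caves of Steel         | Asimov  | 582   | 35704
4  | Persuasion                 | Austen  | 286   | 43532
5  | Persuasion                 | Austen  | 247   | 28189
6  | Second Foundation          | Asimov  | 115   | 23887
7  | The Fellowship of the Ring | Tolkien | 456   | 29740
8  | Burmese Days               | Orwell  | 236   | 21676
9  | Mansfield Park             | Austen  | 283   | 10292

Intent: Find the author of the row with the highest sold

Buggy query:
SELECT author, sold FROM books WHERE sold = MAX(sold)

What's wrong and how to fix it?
Bug: WHERE is evaluated per row; an aggregate over the whole table isn't defined there

Fix: Use a subquery: WHERE sold = (SELECT MAX(sold) FROM books)

Corrected query:
SELECT author, sold FROM books WHERE sold = (SELECT MAX(sold) FROM books)

Result:
author | sold 
-------+------
Austen | 43532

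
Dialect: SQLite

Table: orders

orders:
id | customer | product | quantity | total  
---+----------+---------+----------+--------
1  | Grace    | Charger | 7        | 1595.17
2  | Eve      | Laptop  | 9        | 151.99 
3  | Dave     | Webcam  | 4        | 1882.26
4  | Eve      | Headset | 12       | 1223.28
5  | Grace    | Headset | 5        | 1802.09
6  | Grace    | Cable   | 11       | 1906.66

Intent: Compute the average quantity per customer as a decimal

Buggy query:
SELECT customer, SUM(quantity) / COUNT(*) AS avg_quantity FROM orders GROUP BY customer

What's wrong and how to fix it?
Bug: Both operands are integers, so '/' performs integer division and truncates

Fix: Cast one side to REAL so the division keeps the fractional part

Corrected query:
SELECT customer, SUM(quantity) * 1.0 / COUNT(*) AS avg_quantity FROM orders GROUP BY customer

Result:
customer | avg_quantity
---------+-------------
Dave     | 4           
Eve      | 10.5        
Grace    | 7.666667    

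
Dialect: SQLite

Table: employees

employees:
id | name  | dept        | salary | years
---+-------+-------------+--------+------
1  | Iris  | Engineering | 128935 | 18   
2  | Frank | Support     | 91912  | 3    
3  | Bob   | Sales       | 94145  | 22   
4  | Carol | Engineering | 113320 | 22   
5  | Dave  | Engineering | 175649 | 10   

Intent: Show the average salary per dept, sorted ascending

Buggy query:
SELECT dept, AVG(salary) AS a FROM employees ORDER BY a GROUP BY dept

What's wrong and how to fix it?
Bug: ORDER BY appears before GROUP BY; SQL clause order requires GROUP BY first

Fix: Reorder: SELECT … FROM … GROUP BY … ORDER BY …

Corrected query:
SELECT dept, AVG(salary) AS a FROM employees GROUP BY dept ORDER BY a

Result:
dept        | a            
------------+--------------
Support     | 91912        
Sales       | 94145        
Engineering | 139301.333333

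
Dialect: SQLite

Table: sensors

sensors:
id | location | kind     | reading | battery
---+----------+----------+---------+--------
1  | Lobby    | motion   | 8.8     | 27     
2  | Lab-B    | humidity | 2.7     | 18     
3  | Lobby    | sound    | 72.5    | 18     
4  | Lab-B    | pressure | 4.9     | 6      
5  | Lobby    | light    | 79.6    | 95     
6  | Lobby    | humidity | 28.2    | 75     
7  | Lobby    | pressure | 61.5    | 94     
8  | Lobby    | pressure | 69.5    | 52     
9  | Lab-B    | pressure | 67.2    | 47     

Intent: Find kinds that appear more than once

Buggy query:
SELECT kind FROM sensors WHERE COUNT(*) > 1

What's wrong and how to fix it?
Bug: COUNT(*) is an aggregate and cannot be used in WHERE

Fix: GROUP BY kind, then filter groups with HAVING COUNT(*) > 1

Corrected query:
SELECT kind FROM sensors GROUP BY kind HAVING COUNT(*) > 1

Result:
kind    
--------
humidity
pressure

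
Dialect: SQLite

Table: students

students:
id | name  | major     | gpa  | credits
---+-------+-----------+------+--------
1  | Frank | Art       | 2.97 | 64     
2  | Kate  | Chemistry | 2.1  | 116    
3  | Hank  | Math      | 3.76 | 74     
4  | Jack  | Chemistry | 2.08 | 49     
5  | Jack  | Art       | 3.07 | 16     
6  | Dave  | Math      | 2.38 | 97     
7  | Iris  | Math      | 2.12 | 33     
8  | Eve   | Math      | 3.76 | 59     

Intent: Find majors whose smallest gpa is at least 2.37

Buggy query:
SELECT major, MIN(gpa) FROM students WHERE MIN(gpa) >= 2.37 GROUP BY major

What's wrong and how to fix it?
Bug: MIN() in WHERE is a misuse of aggregate

Fix: Replace WHERE with HAVING after the GROUP BY

Corrected query:
SELECT major, MIN(gpa) FROM students GROUP BY major HAVING MIN(gpa) >= 2.37

Result:
major | MIN(gpa)
------+---------
Art   | 2.97    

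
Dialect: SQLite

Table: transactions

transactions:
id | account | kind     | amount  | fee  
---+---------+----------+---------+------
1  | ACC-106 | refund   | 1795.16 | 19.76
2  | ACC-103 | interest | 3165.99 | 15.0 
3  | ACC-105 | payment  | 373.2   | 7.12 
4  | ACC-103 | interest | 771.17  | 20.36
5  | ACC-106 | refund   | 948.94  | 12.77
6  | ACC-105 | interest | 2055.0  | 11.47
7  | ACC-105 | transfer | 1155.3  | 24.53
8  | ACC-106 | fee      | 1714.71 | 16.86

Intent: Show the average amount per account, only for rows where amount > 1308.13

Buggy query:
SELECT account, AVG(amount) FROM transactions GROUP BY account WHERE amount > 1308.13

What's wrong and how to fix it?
Bug: Row-level WHERE must come before GROUP BY in the clause order

Fix: Move the WHERE clause before GROUP BY

Corrected query:
SELECT account, AVG(amount) FROM transactions WHERE amount > 1308.13 GROUP BY account

Result:
account | AVG(amount)
--------+------------
ACC-103 | 3165.99    
ACC-105 | 2055       
ACC-106 | 1754.935   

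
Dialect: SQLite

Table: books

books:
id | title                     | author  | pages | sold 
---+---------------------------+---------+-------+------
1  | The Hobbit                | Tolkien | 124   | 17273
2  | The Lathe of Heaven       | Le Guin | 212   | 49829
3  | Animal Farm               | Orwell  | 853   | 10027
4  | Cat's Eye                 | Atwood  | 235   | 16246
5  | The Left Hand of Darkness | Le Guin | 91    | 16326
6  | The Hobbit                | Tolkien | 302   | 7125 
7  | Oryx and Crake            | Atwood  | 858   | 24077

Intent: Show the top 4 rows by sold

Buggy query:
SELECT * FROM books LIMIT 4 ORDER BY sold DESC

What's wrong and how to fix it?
Bug: ORDER BY cannot follow LIMIT; LIMIT is the final clause

Fix: Swap the clauses: ORDER BY first, then LIMIT

Corrected query:
SELECT * FROM books ORDER BY sold DESC LIMIT 4

Result:
id | title                     | author  | pages | sold 
---+---------------------------+---------+-------+------
2  | The Lathe of Heaven       | Le Guin | 212   | 49829
7  | Oryx and Crake            | Atwood  | 858   | 24077
1  | The Hobbit                | Tolkien | 124   | 17273
5  | The Left Hand of Darkness | Le Guin | 91    | 16326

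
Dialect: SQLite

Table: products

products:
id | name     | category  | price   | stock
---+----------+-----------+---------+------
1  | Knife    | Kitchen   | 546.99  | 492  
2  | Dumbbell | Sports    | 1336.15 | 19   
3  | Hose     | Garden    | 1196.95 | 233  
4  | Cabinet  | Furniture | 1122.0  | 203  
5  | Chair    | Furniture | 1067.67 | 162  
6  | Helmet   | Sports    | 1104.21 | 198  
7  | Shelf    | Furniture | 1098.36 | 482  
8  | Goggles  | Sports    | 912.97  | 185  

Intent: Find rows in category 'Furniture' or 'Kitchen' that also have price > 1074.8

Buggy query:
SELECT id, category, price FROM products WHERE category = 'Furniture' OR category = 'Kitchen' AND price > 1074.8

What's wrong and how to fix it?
Bug: AND binds tighter than OR, so this parses as category = 'Furniture' OR (category = 'Kitchen' AND price > 1074.8)

Fix: Add parentheses around the OR so the AND applies to both alternatives

Corrected query:
SELECT id, category, price FROM products WHERE (category = 'Furniture' OR category = 'Kitchen') AND price > 1074.8

Result:
id | category  | price  
---+-----------+--------
4  | Furniture | 1122   
7  | Furniture | 1098.36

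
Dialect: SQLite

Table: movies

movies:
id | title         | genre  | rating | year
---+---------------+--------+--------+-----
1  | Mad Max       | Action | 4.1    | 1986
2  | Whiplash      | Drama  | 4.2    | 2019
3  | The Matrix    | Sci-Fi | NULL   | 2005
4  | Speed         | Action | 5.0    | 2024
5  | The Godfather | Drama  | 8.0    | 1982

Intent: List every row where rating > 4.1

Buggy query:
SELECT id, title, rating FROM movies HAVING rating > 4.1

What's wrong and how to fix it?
Bug: HAVING filters the output of aggregation, but this query has no GROUP BY and no aggregate functions, so SQLite rejects it (HAVING clause on a non-aggregate query); the condition here is per row

Fix: Replace HAVING with WHERE since the condition applies to individual rows

Corrected query:
SELECT id, title, rating FROM movies WHERE rating > 4.1

Result:
id | title         | rating
---+---------------+-------
2  | Whiplash      | 4.2   
4  | Speed         | 5     
5  | The Godfather | 8     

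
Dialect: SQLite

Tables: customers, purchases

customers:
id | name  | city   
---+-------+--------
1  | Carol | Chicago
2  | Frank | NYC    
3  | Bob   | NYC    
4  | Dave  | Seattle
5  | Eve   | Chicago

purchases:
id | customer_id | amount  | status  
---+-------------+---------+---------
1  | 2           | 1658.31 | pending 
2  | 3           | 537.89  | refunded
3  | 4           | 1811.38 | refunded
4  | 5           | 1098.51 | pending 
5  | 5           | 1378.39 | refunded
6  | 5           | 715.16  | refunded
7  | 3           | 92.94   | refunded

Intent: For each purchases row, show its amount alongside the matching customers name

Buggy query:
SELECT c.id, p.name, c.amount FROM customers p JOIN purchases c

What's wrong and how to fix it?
Bug: Missing join condition: each purchases row is matched to all customers rows instead of just its own

Fix: Add ON c.customer_id = p.id to the JOIN

Corrected query:
SELECT c.id, p.name, c.amount FROM customers p JOIN purchases c ON c.customer_id = p.id

Result:
id | name  | amount 
---+-------+--------
1  | Frank | 1658.31
2  | Bob   | 537.89 
3  | Dave  | 1811.38
4  | Eve   | 1098.51
5  | Eve   | 1378.39
6  | Eve   | 715.16 
7  | Bob   | 92.94  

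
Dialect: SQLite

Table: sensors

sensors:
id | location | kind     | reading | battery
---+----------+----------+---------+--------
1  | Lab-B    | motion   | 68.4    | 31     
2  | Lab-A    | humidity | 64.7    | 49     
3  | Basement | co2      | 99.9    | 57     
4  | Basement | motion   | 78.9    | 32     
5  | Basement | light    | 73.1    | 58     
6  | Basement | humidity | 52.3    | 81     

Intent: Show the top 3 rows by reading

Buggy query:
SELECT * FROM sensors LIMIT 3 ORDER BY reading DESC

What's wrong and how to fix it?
Bug: LIMIT must come after ORDER BY

Fix: Sort with ORDER BY, then apply LIMIT

Corrected query:
SELECT * FROM sensors ORDER BY reading DESC LIMIT 3

Result:
id | location | kind   | reading | battery
---+----------+--------+---------+--------
3  | Basement | co2    | 99.9    | 57     
4  | Basement | motion | 78.9    | 32     
5  | Basement | light  | 73.1    | 58     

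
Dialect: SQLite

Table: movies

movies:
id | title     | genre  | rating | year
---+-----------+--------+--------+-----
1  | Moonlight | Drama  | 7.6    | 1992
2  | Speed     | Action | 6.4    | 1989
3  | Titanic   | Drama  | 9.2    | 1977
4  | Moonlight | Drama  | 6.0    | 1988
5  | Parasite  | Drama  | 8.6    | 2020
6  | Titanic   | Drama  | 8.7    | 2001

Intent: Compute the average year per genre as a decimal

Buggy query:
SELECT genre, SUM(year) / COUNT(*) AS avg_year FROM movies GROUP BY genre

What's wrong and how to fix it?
Bug: SUM(year) and COUNT(*) are both integers; the division truncates the fractional part

Fix: Multiply by 1.0 (or CAST to REAL) to force floating-point division

Corrected query:
SELECT genre, SUM(year) * 1.0 / COUNT(*) AS avg_year FROM movies GROUP BY genre

Result:
genre  | avg_year
-------+---------
Action | 1989    
Drama  | 1995.6  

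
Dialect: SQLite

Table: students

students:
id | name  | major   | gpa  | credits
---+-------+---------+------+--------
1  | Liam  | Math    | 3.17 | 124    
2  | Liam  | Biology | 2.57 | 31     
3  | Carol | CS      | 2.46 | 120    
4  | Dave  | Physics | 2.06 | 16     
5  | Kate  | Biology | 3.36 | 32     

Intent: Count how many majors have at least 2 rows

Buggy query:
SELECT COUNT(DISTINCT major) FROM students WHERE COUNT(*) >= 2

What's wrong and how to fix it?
Bug: COUNT(*) cannot appear in WHERE; the per-group count doesn't exist yet

Fix: Group first with HAVING COUNT(*) >= 2, then COUNT the resulting groups

Corrected query:
SELECT COUNT(*) FROM (SELECT major FROM students GROUP BY major HAVING COUNT(*) >= 2)

Result:
COUNT(*)
--------
1       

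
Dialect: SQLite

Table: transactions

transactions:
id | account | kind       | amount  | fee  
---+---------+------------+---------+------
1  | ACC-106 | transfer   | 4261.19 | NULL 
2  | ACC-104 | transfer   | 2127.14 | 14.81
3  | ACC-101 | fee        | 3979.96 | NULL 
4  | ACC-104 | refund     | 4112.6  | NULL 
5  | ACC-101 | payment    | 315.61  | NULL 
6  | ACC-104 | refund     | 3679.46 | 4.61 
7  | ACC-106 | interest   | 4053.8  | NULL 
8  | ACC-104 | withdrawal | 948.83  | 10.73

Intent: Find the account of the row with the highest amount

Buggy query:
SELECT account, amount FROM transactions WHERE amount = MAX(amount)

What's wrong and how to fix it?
Bug: WHERE is evaluated per row; an aggregate over the whole table isn't defined there

Fix: Wrap MAX in a scalar subquery so WHERE compares against a single value

Corrected query:
SELECT account, amount FROM transactions WHERE amount = (SELECT MAX(amount) FROM transactions)

Result:
account | amount 
--------+--------
ACC-106 | 4261.19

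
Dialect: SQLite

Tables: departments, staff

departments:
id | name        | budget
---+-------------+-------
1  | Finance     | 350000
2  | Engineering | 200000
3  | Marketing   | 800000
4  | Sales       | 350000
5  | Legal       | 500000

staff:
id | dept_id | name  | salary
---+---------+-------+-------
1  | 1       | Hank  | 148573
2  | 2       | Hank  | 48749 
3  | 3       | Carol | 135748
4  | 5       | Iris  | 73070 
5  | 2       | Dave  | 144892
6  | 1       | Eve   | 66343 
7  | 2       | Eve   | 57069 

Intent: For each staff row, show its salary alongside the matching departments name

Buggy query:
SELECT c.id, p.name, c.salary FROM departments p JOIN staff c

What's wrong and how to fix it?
Bug: JOIN with no ON clause produces a cartesian product; every staff row pairs with every departments row

Fix: Add ON c.dept_id = p.id to the JOIN

Corrected query:
SELECT c.id, p.name, c.salary FROM departments p JOIN staff c ON c.dept_id = p.id

Result:
id | name        | salary
---+-------------+-------
1  | Finance     | 148573
2  | Engineering | 48749 
3  | Marketing   | 135748
4  | Legal       | 73070 
5  | Engineering | 144892
6  | Finance     | 66343 
7  | Engineering | 57069 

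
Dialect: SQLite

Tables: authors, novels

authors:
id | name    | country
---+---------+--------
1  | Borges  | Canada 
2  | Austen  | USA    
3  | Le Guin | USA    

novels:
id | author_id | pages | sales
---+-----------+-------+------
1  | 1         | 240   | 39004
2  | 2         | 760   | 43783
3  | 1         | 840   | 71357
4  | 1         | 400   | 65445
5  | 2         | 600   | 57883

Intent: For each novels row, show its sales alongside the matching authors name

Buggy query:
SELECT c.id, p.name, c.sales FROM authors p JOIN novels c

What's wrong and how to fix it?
Bug: JOIN with no ON clause produces a cartesian product; every novels row pairs with every authors row

Fix: Add ON c.author_id = p.id to the JOIN

Corrected query:
SELECT c.id, p.name, c.sales FROM authors p JOIN novels c ON c.author_id = p.id

Result:
id | name   | sales
---+--------+------
1  | Borges | 39004
2  | Austen | 43783
3  | Borges | 71357
4  | Borges | 65445
5  | Austen | 57883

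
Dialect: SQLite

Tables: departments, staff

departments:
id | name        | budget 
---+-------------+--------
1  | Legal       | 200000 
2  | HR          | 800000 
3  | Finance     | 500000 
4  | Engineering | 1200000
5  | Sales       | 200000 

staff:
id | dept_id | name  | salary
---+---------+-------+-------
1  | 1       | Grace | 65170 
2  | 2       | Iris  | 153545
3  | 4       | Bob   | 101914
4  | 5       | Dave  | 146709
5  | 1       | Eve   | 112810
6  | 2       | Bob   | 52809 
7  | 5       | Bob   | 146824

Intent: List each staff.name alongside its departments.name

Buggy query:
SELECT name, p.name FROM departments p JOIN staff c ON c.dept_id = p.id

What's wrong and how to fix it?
Bug: 'name' exists in both joined tables, so the database can't tell which one is meant

Fix: Qualify the column with its table alias (c.name)

Corrected query:
SELECT c.name, p.name FROM departments p JOIN staff c ON c.dept_id = p.id

Result:
name  | name       
------+------------
Grace | Legal      
Iris  | HR         
Bob   | Engineering
Dave  | Sales      
Eve   | Legal      
Bob   | HR         
Bob   | Sales      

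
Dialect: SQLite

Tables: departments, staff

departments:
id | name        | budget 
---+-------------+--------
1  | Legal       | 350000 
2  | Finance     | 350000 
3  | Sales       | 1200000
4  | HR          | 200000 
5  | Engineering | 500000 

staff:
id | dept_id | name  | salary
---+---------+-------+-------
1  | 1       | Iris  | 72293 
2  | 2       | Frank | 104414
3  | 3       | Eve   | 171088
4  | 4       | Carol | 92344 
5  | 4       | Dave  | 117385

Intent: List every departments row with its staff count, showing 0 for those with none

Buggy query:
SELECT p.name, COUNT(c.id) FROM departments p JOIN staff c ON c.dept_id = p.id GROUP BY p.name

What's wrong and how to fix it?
Bug: INNER JOIN drops departments rows that have no matching staff rows

Fix: Use LEFT JOIN so parents without children still appear (COUNT(c.id) gives 0)

Corrected query:
SELECT p.name, COUNT(c.id) FROM departments p LEFT JOIN staff c ON c.dept_id = p.id GROUP BY p.name

Result:
name        | COUNT(c.id)
------------+------------
Engineering | 0          
Finance     | 1          
HR          | 2          
Legal       | 1          
Sales       | 1          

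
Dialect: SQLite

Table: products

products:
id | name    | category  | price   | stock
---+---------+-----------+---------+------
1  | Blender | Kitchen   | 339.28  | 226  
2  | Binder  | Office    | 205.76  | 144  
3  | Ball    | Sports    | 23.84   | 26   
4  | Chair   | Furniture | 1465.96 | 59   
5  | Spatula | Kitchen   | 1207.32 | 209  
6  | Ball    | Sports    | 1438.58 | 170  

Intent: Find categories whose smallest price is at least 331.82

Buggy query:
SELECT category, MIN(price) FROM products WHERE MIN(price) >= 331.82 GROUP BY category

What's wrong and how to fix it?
Bug: MIN() in WHERE is a misuse of aggregate

Fix: Replace WHERE with HAVING after the GROUP BY

Corrected query:
SELECT category, MIN(price) FROM products GROUP BY category HAVING MIN(price) >= 331.82

Result:
category  | MIN(price)
----------+-----------
Furniture | 1465.96   
Kitchen   | 339.28    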